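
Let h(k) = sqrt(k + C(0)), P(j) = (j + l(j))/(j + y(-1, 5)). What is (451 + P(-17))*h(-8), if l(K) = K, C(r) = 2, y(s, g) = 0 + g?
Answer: 2723*I*sqrt(6)/6 ≈ 1111.7*I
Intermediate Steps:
y(s, g) = g
P(j) = 2*j/(5 + j) (P(j) = (j + j)/(j + 5) = (2*j)/(5 + j) = 2*j/(5 + j))
h(k) = sqrt(2 + k) (h(k) = sqrt(k + 2) = sqrt(2 + k))
(451 + P(-17))*h(-8) = (451 + 2*(-17)/(5 - 17))*sqrt(2 - 8) = (451 + 2*(-17)/(-12))*sqrt(-6) = (451 + 2*(-17)*(-1/12))*(I*sqrt(6)) = (451 + 17/6)*(I*sqrt(6)) = 2723*(I*sqrt(6))/6 = 2723*I*sqrt(6)/6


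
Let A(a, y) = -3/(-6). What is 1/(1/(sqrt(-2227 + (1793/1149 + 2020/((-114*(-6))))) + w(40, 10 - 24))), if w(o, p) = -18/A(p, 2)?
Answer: -36 + I*sqrt(1059220435715)/21831 ≈ -36.0 + 47.143*I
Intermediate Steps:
A(a, y) = 1/2 (A(a, y) = -3*(-1/6) = 1/2)
w(o, p) = -36 (w(o, p) = -18/1/2 = -18*2 = -36)
1/(1/(sqrt(-2227 + (1793/1149 + 2020/((-114*(-6))))) + w(40, 10 - 24))) = 1/(1/(sqrt(-2227 + (1793/1149 + 2020/((-114*(-6))))) - 36)) = 1/(1/(sqrt(-2227 + (1793*(1/1149) + 2020/684)) - 36)) = 1/(1/(sqrt(-2227 + (1793/1149 + 2020*(1/684))) - 36)) = 1/(1/(sqrt(-2227 + (1793/1149 + 505/171)) - 36)) = 1/(1/(sqrt(-2227 + 295616/65493) - 36)) = 1/(1/(sqrt(-145557295/65493) - 36)) = 1/(1/(I*sqrt(1059220435715)/21831 - 36)) = 1/(1/(-36 + I*sqrt(1059220435715)/21831)) = -36 + I*sqrt(1059220435715)/21831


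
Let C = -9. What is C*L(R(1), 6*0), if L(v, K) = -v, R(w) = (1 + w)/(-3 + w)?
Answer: -9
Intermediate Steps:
R(w) = (1 + w)/(-3 + w)
C*L(R(1), 6*0) = -(-9)*(1 + 1)/(-3 + 1) = -(-9)*2/(-2) = -(-9)*(-1/2*2) = -(-9)*(-1) = -9*1 = -9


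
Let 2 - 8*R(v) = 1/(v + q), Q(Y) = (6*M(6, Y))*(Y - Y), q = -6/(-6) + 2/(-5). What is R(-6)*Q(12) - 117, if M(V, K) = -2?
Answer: -117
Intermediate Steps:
q = ⅗ (q = -6*(-⅙) + 2*(-⅕) = 1 - ⅖ = ⅗ ≈ 0.60000)
Q(Y) = 0 (Q(Y) = (6*(-2))*(Y - Y) = -12*0 = 0)
R(v) = ¼ - 1/(8*(⅗ + v)) (R(v) = ¼ - 1/(8*(v + ⅗)) = ¼ - 1/(8*(⅗ + v)))
R(-6)*Q(12) - 117 = ((1 + 10*(-6))/(8*(3 + 5*(-6))))*0 - 117 = ((1 - 60)/(8*(3 - 30)))*0 - 117 = ((⅛)*(-59)/(-27))*0 - 117 = ((⅛)*(-1/27)*(-59))*0 - 117 = (59/216)*0 - 117 = 0 - 117 = -117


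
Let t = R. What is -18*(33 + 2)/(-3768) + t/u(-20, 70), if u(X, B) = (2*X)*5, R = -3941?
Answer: 623987/31400 ≈ 19.872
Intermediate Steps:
u(X, B) = 10*X
t = -3941
-18*(33 + 2)/(-3768) + t/u(-20, 70) = -18*(33 + 2)/(-3768) - 3941/(10*(-20)) = -18*35*(-1/3768) - 3941/(-200) = -630*(-1/3768) - 3941*(-1/200) = 105/628 + 3941/200 = 623987/31400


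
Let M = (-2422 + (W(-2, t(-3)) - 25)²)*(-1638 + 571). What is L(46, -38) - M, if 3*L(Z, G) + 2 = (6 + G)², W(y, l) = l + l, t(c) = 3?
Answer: -6596239/3 ≈ -2.1987e+6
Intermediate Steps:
W(y, l) = 2*l
L(Z, G) = -⅔ + (6 + G)²/3
M = 2199087 (M = (-2422 + (2*3 - 25)²)*(-1638 + 571) = (-2422 + (6 - 25)²)*(-1067) = (-2422 + (-19)²)*(-1067) = (-2422 + 361)*(-1067) = -2061*(-1067) = 2199087)
L(46, -38) - M = (-⅔ + (6 - 38)²/3) - 1*2199087 = (-⅔ + (⅓)*(-32)²) - 2199087 = (-⅔ + (⅓)*1024) - 2199087 = (-⅔ + 1024/3) - 2199087 = 1022/3 - 2199087 = -6596239/3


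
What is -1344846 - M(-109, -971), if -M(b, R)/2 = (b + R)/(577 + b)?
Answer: -17483058/13 ≈ -1.3449e+6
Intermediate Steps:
M(b, R) = -2*(R + b)/(577 + b) (M(b, R) = -2*(b + R)/(577 + b) = -2*(R + b)/(577 + b))
-1344846 - M(-109, -971) = -1344846 - 2*(-1*(-971) - 1*(-109))/(577 - 109) = -1344846 - 2*(971 + 109)/468 = -1344846 - 2*1080/468 = -1344846 - 1*60/13 = -1344846 - 60/13 = -17483058/13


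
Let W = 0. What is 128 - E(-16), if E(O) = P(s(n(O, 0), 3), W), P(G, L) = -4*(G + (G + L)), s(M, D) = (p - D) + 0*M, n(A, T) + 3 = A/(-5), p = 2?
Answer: 120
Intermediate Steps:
n(A, T) = -3 - A/5 (n(A, T) = -3 + A/(-5) = -3 + A*(-⅕) = -3 - A/5)
s(M, D) = 2 - D (s(M, D) = (2 - D) + 0*M = (2 - D) + 0 = 2 - D)
P(G, L) = -8*G - 4*L (P(G, L) = -4*(L + 2*G) = -8*G - 4*L)
E(O) = 8 (E(O) = -8*(2 - 1*3) - 4*0 = -8*(2 - 3) + 0 = -8*(-1) + 0 = 8 + 0 = 8)
128 - E(-16) = 128 - 1*8 = 128 - 8 = 120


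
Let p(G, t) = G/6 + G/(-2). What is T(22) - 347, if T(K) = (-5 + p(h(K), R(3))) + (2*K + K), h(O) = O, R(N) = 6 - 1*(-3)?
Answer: -880/3 ≈ -293.33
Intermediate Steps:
R(N) = 9 (R(N) = 6 + 3 = 9)
p(G, t) = -G/3 (p(G, t) = G*(⅙) + G*(-½) = G/6 - G/2 = -G/3)
T(K) = -5 + 8*K/3 (T(K) = (-5 - K/3) + (2*K + K) = (-5 - K/3) + 3*K = -5 + 8*K/3)
T(22) - 347 = (-5 + (8/3)*22) - 347 = (-5 + 176/3) - 347 = 161/3 - 347 = -880/3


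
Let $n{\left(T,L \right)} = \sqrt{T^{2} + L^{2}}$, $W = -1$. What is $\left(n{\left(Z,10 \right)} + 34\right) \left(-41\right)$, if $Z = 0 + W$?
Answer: $-1394 - 41 \sqrt{101} \approx -1806.0$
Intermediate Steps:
$Z = -1$ ($Z = 0 - 1 = -1$)
$n{\left(T,L \right)} = \sqrt{L^{2} + T^{2}}$
$\left(n{\left(Z,10 \right)} + 34\right) \left(-41\right) = \left(\sqrt{10^{2} + \left(-1\right)^{2}} + 34\right) \left(-41\right) = \left(\sqrt{100 + 1} + 34\right) \left(-41\right) = \left(\sqrt{101} + 34\right) \left(-41\right) = \left(34 + \sqrt{101}\right) \left(-41\right) = -1394 - 41 \sqrt{101}$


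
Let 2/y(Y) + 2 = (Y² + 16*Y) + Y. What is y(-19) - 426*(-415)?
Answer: 3182221/18 ≈ 1.7679e+5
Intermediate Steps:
y(Y) = 2/(-2 + Y² + 17*Y) (y(Y) = 2/(-2 + ((Y² + 16*Y) + Y)) = 2/(-2 + (Y² + 17*Y)) = 2/(-2 + Y² + 17*Y))
y(-19) - 426*(-415) = 2/(-2 + (-19)² + 17*(-19)) - 426*(-415) = 2/(-2 + 361 - 323) + 176790 = 2/36 + 176790 = 2*(1/36) + 176790 = 1/18 + 176790 = 3182221/18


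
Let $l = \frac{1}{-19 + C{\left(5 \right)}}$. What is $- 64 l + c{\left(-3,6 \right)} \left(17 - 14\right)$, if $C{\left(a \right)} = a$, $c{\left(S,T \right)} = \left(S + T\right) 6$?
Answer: $\frac{410}{7} \approx 58.571$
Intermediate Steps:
$c{\left(S,T \right)} = 6 S + 6 T$
$l = - \frac{1}{14}$ ($l = \frac{1}{-19 + 5} = \frac{1}{-14} = - \frac{1}{14} \approx -0.071429$)
$- 64 l + c{\left(-3,6 \right)} \left(17 - 14\right) = \left(-64\right) \left(- \frac{1}{14}\right) + \left(6 \left(-3\right) + 6 \cdot 6\right) \left(17 - 14\right) = \frac{32}{7} + \left(-18 + 36\right) 3 = \frac{32}{7} + 18 \cdot 3 = \frac{32}{7} + 54 = \frac{410}{7}$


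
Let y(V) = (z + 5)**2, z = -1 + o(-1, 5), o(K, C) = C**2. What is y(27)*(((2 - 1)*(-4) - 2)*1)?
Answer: -5046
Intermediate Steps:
z = 24 (z = -1 + 5**2 = -1 + 25 = 24)
y(V) = 841 (y(V) = (24 + 5)**2 = 29**2 = 841)
y(27)*(((2 - 1)*(-4) - 2)*1) = 841*(((2 - 1)*(-4) - 2)*1) = 841*((1*(-4) - 2)*1) = 841*((-4 - 2)*1) = 841*(-6*1) = 841*(-6) = -5046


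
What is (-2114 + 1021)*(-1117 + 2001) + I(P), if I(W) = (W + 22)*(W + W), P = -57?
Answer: -962222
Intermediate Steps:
I(W) = 2*W*(22 + W) (I(W) = (22 + W)*(2*W) = 2*W*(22 + W))
(-2114 + 1021)*(-1117 + 2001) + I(P) = (-2114 + 1021)*(-1117 + 2001) + 2*(-57)*(22 - 57) = -1093*884 + 2*(-57)*(-35) = -966212 + 3990 = -962222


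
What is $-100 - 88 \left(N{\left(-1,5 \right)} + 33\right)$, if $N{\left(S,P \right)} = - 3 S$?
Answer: $-3268$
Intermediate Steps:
$-100 - 88 \left(N{\left(-1,5 \right)} + 33\right) = -100 - 88 \left(\left(-3\right) \left(-1\right) + 33\right) = -100 - 88 \left(3 + 33\right) = -100 - 3168 = -3268$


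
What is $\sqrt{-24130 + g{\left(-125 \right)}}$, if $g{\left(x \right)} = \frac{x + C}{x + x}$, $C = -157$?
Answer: $\frac{i \sqrt{15080545}}{25} \approx 155.33 i$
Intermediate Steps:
$g{\left(x \right)} = \frac{-157 + x}{2 x}$ ($g{\left(x \right)} = \frac{x - 157}{x + x} = \frac{-157 + x}{2 x}$)
$\sqrt{-24130 + g{\left(-125 \right)}} = \sqrt{-24130 + \frac{-157 - 125}{2 \left(-125\right)}} = \sqrt{-24130 + \frac{1}{2} \left(- \frac{1}{125}\right) \left(-282\right)} = \sqrt{-24130 + \frac{141}{125}} = \sqrt{- \frac{3016109}{125}} = \frac{i \sqrt{15080545}}{25}$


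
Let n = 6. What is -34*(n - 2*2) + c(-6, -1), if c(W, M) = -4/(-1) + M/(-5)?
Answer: -319/5 ≈ -63.800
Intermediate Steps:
c(W, M) = 4 - M/5 (c(W, M) = -4*(-1) + M*(-⅕) = 4 - M/5)
-34*(n - 2*2) + c(-6, -1) = -34*(6 - 2*2) + (4 - ⅕*(-1)) = -34*(6 - 4) + (4 + ⅕) = -34*2 + 21/5 = -68 + 21/5 = -319/5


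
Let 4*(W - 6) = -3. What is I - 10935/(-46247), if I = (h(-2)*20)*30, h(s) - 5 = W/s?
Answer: 65912910/46247 ≈ 1425.2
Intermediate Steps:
W = 21/4 (W = 6 + (¼)*(-3) = 6 - ¾ = 21/4 ≈ 5.2500)
h(s) = 5 + 21/(4*s)
I = 1425 (I = ((5 + (21/4)/(-2))*20)*30 = ((5 + (21/4)*(-½))*20)*30 = ((5 - 21/8)*20)*30 = ((19/8)*20)*30 = (95/2)*30 = 1425)
I - 10935/(-46247) = 1425 - 10935/(-46247) = 1425 - 10935*(-1/46247) = 1425 + 10935/46247 = 65912910/46247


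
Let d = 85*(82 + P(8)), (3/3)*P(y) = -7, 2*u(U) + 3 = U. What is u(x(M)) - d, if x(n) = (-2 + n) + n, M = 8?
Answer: -12739/2 ≈ -6369.5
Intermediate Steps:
x(n) = -2 + 2*n
u(U) = -3/2 + U/2
P(y) = -7
d = 6375 (d = 85*(82 - 7) = 85*75 = 6375)
u(x(M)) - d = (-3/2 + (-2 + 2*8)/2) - 1*6375 = (-3/2 + (-2 + 16)/2) - 6375 = (-3/2 + (½)*14) - 6375 = (-3/2 + 7) - 6375 = 11/2 - 6375 = -12739/2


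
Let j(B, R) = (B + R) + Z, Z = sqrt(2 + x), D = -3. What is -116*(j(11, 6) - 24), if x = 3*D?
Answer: 812 - 116*I*sqrt(7) ≈ 812.0 - 306.91*I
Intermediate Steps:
x = -9 (x = 3*(-3) = -9)
Z = I*sqrt(7) (Z = sqrt(2 - 9) = sqrt(-7) = I*sqrt(7) ≈ 2.6458*I)
j(B, R) = B + R + I*sqrt(7) (j(B, R) = (B + R) + I*sqrt(7) = B + R + I*sqrt(7))
-116*(j(11, 6) - 24) = -116*((11 + 6 + I*sqrt(7)) - 24) = -116*((17 + I*sqrt(7)) - 24) = -116*(-7 + I*sqrt(7)) = 812 - 116*I*sqrt(7)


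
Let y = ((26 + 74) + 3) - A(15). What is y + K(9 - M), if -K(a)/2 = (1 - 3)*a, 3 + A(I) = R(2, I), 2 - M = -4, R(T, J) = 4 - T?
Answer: 116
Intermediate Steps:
M = 6 (M = 2 - 1*(-4) = 2 + 4 = 6)
A(I) = -1 (A(I) = -3 + (4 - 1*2) = -3 + (4 - 2) = -3 + 2 = -1)
y = 104 (y = ((26 + 74) + 3) - 1*(-1) = (100 + 3) + 1 = 103 + 1 = 104)
K(a) = 4*a (K(a) = -2*(1 - 3)*a = -(-4)*a = 4*a)
y + K(9 - M) = 104 + 4*(9 - 1*6) = 104 + 4*(9 - 6) = 104 + 4*3 = 104 + 12 = 116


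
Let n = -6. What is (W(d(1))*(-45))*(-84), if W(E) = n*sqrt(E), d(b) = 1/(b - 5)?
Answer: -11340*I ≈ -11340.0*I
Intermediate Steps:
d(b) = 1/(-5 + b)
W(E) = -6*sqrt(E)
(W(d(1))*(-45))*(-84) = (-6*I/2*(-45))*(-84) = (-3*I*(-45))*(-84) = (135*I)*(-84) = -11340*I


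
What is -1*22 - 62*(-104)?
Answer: 6426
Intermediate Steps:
-1*22 - 62*(-104) = -22 + 6448 = 6426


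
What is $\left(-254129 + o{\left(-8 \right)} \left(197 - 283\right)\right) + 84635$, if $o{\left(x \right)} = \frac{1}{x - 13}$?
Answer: $- \frac{3559288}{21} \approx -1.6949 \cdot 10^{5}$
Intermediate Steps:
$o{\left(x \right)} = \frac{1}{-13 + x}$
$\left(-254129 + o{\left(-8 \right)} \left(197 - 283\right)\right) + 84635 = \left(-254129 + \frac{197 - 283}{-13 - 8}\right) + 84635 = \left(-254129 + \frac{1}{-21} \left(-86\right)\right) + 84635 = \left(-254129 - - \frac{86}{21}\right) + 84635 = \left(-254129 + \frac{86}{21}\right) + 84635 = - \frac{5336623}{21} + 84635 = - \frac{3559288}{21}$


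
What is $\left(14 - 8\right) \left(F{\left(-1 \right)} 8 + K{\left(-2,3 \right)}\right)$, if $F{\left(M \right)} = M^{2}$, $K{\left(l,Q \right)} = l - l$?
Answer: $48$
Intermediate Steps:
$K{\left(l,Q \right)} = 0$
$\left(14 - 8\right) \left(F{\left(-1 \right)} 8 + K{\left(-2,3 \right)}\right) = \left(14 - 8\right) \left(\left(-1\right)^{2} \cdot 8 + 0\right) = 6 \left(1 \cdot 8 + 0\right) = 6 \left(8 + 0\right) = 6 \cdot 8 = 48$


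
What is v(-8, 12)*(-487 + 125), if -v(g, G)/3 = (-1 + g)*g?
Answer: 78192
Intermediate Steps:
v(g, G) = -3*g*(-1 + g) (v(g, G) = -3*(-1 + g)*g = -3*g*(-1 + g))
v(-8, 12)*(-487 + 125) = (3*(-8)*(1 - 1*(-8)))*(-487 + 125) = (3*(-8)*(1 + 8))*(-362) = (3*(-8)*9)*(-362) = -216*(-362) = 78192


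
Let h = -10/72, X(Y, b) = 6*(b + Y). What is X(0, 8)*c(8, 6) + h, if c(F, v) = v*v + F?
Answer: 76027/36 ≈ 2111.9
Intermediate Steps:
X(Y, b) = 6*Y + 6*b (X(Y, b) = 6*(Y + b) = 6*Y + 6*b)
c(F, v) = F + v² (c(F, v) = v² + F = F + v²)
h = -5/36 (h = -10*1/72 = -5/36 ≈ -0.13889)
X(0, 8)*c(8, 6) + h = (6*0 + 6*8)*(8 + 6²) - 5/36 = (0 + 48)*(8 + 36) - 5/36 = 48*44 - 5/36 = 2112 - 5/36 = 76027/36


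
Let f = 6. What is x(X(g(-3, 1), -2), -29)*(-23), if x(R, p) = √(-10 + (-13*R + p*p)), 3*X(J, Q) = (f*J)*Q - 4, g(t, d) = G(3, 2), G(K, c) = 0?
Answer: -23*√7635/3 ≈ -669.90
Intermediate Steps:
g(t, d) = 0
X(J, Q) = -4/3 + 2*J*Q (X(J, Q) = ((6*J)*Q - 4)/3 = (6*J*Q - 4)/3 = (-4 + 6*J*Q)/3 = -4/3 + 2*J*Q)
x(R, p) = √(-10 + p² - 13*R) (x(R, p) = √(-10 + (-13*R + p²)) = √(-10 + (p² - 13*R)) = √(-10 + p² - 13*R))
x(X(g(-3, 1), -2), -29)*(-23) = √(-10 + (-29)² - 13*(-4/3 + 2*0*(-2)))*(-23) = √(-10 + 841 - 13*(-4/3 + 0))*(-23) = √(-10 + 841 - 13*(-4/3))*(-23) = √(-10 + 841 + 52/3)*(-23) = √(2545/3)*(-23) = (√7635/3)*(-23) = -23*√7635/3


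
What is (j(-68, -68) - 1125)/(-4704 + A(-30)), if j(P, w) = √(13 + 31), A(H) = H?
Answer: 125/526 - √11/2367 ≈ 0.23624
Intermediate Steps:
j(P, w) = 2*√11 (j(P, w) = √44 = 2*√11)
(j(-68, -68) - 1125)/(-4704 + A(-30)) = (2*√11 - 1125)/(-4704 - 30) = (-1125 + 2*√11)/(-4734) = (-1125 + 2*√11)*(-1/4734) = 125/526 - √11/2367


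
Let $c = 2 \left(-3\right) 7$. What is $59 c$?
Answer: $-2478$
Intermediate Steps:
$c = -42$ ($c = \left(-6\right) 7 = -42$)
$59 c = 59 \left(-42\right) = -2478$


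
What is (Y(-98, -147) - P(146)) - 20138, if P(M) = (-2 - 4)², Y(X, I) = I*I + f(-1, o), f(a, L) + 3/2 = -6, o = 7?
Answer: 2855/2 ≈ 1427.5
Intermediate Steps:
f(a, L) = -15/2 (f(a, L) = -3/2 - 6 = -15/2)
Y(X, I) = -15/2 + I² (Y(X, I) = I*I - 15/2 = I² - 15/2 = -15/2 + I²)
P(M) = 36 (P(M) = (-6)² = 36)
(Y(-98, -147) - P(146)) - 20138 = ((-15/2 + (-147)²) - 1*36) - 20138 = ((-15/2 + 21609) - 36) - 20138 = (43203/2 - 36) - 20138 = 43131/2 - 20138 = 2855/2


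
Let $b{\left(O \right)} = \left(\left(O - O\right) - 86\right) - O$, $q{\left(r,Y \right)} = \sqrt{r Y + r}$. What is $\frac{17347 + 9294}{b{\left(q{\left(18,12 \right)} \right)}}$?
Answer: $- \frac{1145563}{3581} + \frac{79923 \sqrt{26}}{7162} \approx -263.0$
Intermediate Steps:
$q{\left(r,Y \right)} = \sqrt{r + Y r}$ ($q{\left(r,Y \right)} = \sqrt{Y r + r} = \sqrt{r + Y r}$)
$b{\left(O \right)} = -86 - O$ ($b{\left(O \right)} = \left(0 - 86\right) - O = -86 - O$)
$\frac{17347 + 9294}{b{\left(q{\left(18,12 \right)} \right)}} = \frac{17347 + 9294}{-86 - \sqrt{18 \left(1 + 12\right)}} = \frac{26641}{-86 - \sqrt{18 \cdot 13}} = \frac{26641}{-86 - \sqrt{234}} = \frac{26641}{-86 - 3 \sqrt{26}}$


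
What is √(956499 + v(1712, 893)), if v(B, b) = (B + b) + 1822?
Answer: √960926 ≈ 980.27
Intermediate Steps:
v(B, b) = 1822 + B + b
√(956499 + v(1712, 893)) = √(956499 + (1822 + 1712 + 893)) = √(956499 + 4427) = √960926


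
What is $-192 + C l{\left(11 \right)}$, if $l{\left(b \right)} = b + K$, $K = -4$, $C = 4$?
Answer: $-164$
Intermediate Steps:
$l{\left(b \right)} = -4 + b$ ($l{\left(b \right)} = b - 4 = -4 + b$)
$-192 + C l{\left(11 \right)} = -192 + 4 \left(-4 + 11\right) = -192 + 4 \cdot 7 = -192 + 28 = -164$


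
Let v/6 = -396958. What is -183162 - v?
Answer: 2198586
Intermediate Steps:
v = -2381748 (v = 6*(-396958) = -2381748)
-183162 - v = -183162 - 1*(-2381748) = -183162 + 2381748 = 2198586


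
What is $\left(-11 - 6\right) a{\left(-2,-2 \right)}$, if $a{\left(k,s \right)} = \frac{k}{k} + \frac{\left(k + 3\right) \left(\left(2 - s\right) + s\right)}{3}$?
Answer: $- \frac{85}{3} \approx -28.333$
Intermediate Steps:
$a{\left(k,s \right)} = 3 + \frac{2 k}{3}$ ($a{\left(k,s \right)} = 1 + \left(3 + k\right) 2 \cdot \frac{1}{3} = 1 + \left(6 + 2 k\right) \frac{1}{3} = 1 + \left(2 + \frac{2 k}{3}\right) = 3 + \frac{2 k}{3}$)
$\left(-11 - 6\right) a{\left(-2,-2 \right)} = \left(-11 - 6\right) \left(3 + \frac{2}{3} \left(-2\right)\right) = - 17 \left(3 - \frac{4}{3}\right) = \left(-17\right) \frac{5}{3} = - \frac{85}{3}$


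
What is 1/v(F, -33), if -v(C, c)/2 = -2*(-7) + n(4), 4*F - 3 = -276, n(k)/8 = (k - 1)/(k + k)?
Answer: -1/34 ≈ -0.029412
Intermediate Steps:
n(k) = 4*(-1 + k)/k (n(k) = 8*((k - 1)/(k + k)) = 8*((-1 + k)/((2*k))) = 8*((-1 + k)*(1/(2*k))) = 8*((-1 + k)/(2*k)) = 4*(-1 + k)/k)
F = -273/4 (F = 3/4 + (1/4)*(-276) = 3/4 - 69 = -273/4 ≈ -68.250)
v(C, c) = -34 (v(C, c) = -2*(-2*(-7) + (4 - 4/4)) = -2*(14 + (4 - 4*1/4)) = -2*(14 + (4 - 1)) = -2*(14 + 3) = -2*17 = -34)
1/v(F, -33) = 1/(-34) = -1/34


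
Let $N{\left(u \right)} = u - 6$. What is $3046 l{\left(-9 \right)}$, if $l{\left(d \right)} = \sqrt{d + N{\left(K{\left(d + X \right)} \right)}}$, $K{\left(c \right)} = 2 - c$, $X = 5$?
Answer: $9138 i \approx 9138.0 i$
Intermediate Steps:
$N{\left(u \right)} = -6 + u$ ($N{\left(u \right)} = u - 6 = -6 + u$)
$l{\left(d \right)} = 3 i$ ($l{\left(d \right)} = \sqrt{d - \left(9 + d\right)} = \sqrt{-9} = 3 i$)
$3046 l{\left(-9 \right)} = 3046 \cdot 3 i = 9138 i$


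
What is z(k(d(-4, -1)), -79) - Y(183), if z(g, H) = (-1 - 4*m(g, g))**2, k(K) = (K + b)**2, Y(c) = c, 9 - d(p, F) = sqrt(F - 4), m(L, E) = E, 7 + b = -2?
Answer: 178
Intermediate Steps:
b = -9 (b = -7 - 2 = -9)
d(p, F) = 9 - sqrt(-4 + F) (d(p, F) = 9 - sqrt(F - 4) = 9 - sqrt(-4 + F))
k(K) = (-9 + K)**2 (k(K) = (K - 9)**2 = (-9 + K)**2)
z(g, H) = (-1 - 4*g)**2
z(k(d(-4, -1)), -79) - Y(183) = (1 + 4*(-9 + (9 - sqrt(-4 - 1)))**2)**2 - 1*183 = (1 + 4*(-9 + (9 - sqrt(-5)))**2)**2 - 183 = (1 + 4*(-9 + (9 - I*sqrt(5)))**2)**2 - 183 = (1 + 4*(-I*sqrt(5))**2)**2 - 183 = (1 + 4*(-5))**2 - 183 = (1 - 20)**2 - 183 = (-19)**2 - 183 = 361 - 183 = 178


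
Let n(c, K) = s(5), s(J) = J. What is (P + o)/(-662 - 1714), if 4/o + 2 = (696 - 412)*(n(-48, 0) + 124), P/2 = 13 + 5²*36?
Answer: -309693/402974 ≈ -0.76852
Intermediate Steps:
n(c, K) = 5
P = 1826 (P = 2*(13 + 5²*36) = 2*(13 + 25*36) = 2*(13 + 900) = 2*913 = 1826)
o = 2/18317 (o = 4/(-2 + (696 - 412)*(5 + 124)) = 4/(-2 + 284*129) = 4/(-2 + 36636) = 4/36634 = 4*(1/36634) = 2/18317 ≈ 0.00010919)
(P + o)/(-662 - 1714) = (1826 + 2/18317)/(-662 - 1714) = (33446844/18317)/(-2376) = (33446844/18317)*(-1/2376) = -309693/402974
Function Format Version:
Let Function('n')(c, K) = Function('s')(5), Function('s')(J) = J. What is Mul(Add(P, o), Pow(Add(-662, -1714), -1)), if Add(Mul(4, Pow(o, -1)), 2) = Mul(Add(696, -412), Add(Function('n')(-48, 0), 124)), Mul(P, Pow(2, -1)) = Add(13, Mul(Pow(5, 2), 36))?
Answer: Rational(-309693, 402974) ≈ -0.76852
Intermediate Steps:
Function('n')(c, K) = 5
P = 1826 (P = Mul(2, Add(13, Mul(Pow(5, 2), 36))) = Mul(2, Add(13, Mul(25, 36))) = Mul(2, Add(13, 900)) = Mul(2, 913) = 1826)
o = Rational(2, 18317) (o = Mul(4, Pow(Add(-2, Mul(Add(696, -412), Add(5, 124))), -1)) = Mul(4, Pow(Add(-2, Mul(284, 129)), -1)) = Mul(4, Pow(Add(-2, 36636), -1)) = Mul(4, Pow(36634, -1)) = Mul(4, Rational(1, 36634)) = Rational(2, 18317) ≈ 0.00010919)
Mul(Add(P, o), Pow(Add(-662, -1714), -1)) = Mul(Add(1826, Rational(2, 18317)), Pow(Add(-662, -1714), -1)) = Mul(Rational(33446844, 18317), Pow(-2376, -1)) = Mul(Rational(33446844, 18317), Rational(-1, 2376)) = Rational(-309693, 402974)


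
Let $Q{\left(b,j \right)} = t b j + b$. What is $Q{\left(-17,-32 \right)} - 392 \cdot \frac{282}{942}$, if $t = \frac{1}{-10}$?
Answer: $- \frac{148169}{785} \approx -188.75$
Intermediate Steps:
$t = - \frac{1}{10} \approx -0.1$
$Q{\left(b,j \right)} = b - \frac{b j}{10}$ ($Q{\left(b,j \right)} = - \frac{b}{10} j + b = - \frac{b j}{10} + b = b - \frac{b j}{10}$)
$Q{\left(-17,-32 \right)} - 392 \cdot \frac{282}{942} = \frac{1}{10} \left(-17\right) \left(10 - -32\right) - 392 \cdot \frac{282}{942} = \frac{1}{10} \left(-17\right) \left(10 + 32\right) - 392 \cdot 282 \cdot \frac{1}{942} = \frac{1}{10} \left(-17\right) 42 - \frac{18424}{157} = - \frac{357}{5} - \frac{18424}{157} = - \frac{148169}{785}$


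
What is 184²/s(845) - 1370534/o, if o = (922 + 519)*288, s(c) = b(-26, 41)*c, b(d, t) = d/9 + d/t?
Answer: -76024660249/5180526000 ≈ -14.675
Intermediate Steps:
b(d, t) = d/9 + d/t (b(d, t) = d*(⅑) + d/t = d/9 + d/t)
s(c) = -1300*c/369 (s(c) = ((⅑)*(-26) - 26/41)*c = (-26/9 - 26*1/41)*c = (-26/9 - 26/41)*c = -1300*c/369)
o = 415008 (o = 1441*288 = 415008)
184²/s(845) - 1370534/o = 184²/((-1300/369*845)) - 1370534/415008 = 33856/(-1098500/369) - 1370534*1/415008 = 33856*(-369/1098500) - 62297/18864 = -3123216/274625 - 62297/18864 = -76024660249/5180526000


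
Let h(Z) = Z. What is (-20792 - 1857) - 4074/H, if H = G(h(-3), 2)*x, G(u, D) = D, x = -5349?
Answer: -40382488/1783 ≈ -22649.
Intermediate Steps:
H = -10698 (H = 2*(-5349) = -10698)
(-20792 - 1857) - 4074/H = (-20792 - 1857) - 4074/(-10698) = -22649 - 4074*(-1/10698) = -22649 + 679/1783 = -40382488/1783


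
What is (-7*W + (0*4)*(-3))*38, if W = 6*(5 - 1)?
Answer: -6384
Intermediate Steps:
W = 24 (W = 6*4 = 24)
(-7*W + (0*4)*(-3))*38 = (-7*24 + (0*4)*(-3))*38 = (-168 + 0*(-3))*38 = (-168 + 0)*38 = -168*38 = -6384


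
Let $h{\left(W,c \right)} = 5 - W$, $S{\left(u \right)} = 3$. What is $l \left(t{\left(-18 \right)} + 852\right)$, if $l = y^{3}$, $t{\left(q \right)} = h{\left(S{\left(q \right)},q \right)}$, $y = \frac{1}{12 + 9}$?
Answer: $\frac{122}{1323} \approx 0.092215$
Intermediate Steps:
$y = \frac{1}{21} \approx 0.047619$
$t{\left(q \right)} = 2$ ($t{\left(q \right)} = 5 - 3 = 2$)
$l = \frac{1}{9261}$ ($l = \left(\frac{1}{21}\right)^{3} = \frac{1}{9261} \approx 0.00010798$)
$l \left(t{\left(-18 \right)} + 852\right) = \frac{2 + 852}{9261} = \frac{1}{9261} \cdot 854 = \frac{122}{1323}$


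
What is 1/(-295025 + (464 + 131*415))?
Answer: -1/240196 ≈ -4.1633e-6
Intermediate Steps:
1/(-295025 + (464 + 131*415)) = 1/(-295025 + (464 + 54365)) = 1/(-295025 + 54829) = 1/(-240196) = -1/240196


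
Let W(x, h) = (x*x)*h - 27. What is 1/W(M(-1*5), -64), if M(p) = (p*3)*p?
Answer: -1/360027 ≈ -2.7776e-6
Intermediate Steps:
M(p) = 3*p**2 (M(p) = (3*p)*p = 3*p**2)
W(x, h) = -27 + h*x**2 (W(x, h) = x**2*h - 27 = h*x**2 - 27 = -27 + h*x**2)
1/W(M(-1*5), -64) = 1/(-27 - 64*(3*(-1*5)**2)**2) = 1/(-27 - 64*(3*(-5)**2)**2) = 1/(-27 - 64*(3*25)**2) = 1/(-27 - 64*75**2) = 1/(-27 - 64*5625) = 1/(-27 - 360000) = 1/(-360027) = -1/360027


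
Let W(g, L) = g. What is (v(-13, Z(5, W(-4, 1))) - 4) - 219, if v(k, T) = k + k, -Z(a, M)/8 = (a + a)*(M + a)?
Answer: -249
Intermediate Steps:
Z(a, M) = -16*a*(M + a) (Z(a, M) = -8*(a + a)*(M + a) = -8*2*a*(M + a) = -16*a*(M + a))
v(k, T) = 2*k
(v(-13, Z(5, W(-4, 1))) - 4) - 219 = (2*(-13) - 4) - 219 = (-26 - 4) - 219 = -30 - 219 = -249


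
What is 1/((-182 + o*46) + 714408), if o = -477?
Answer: 1/692284 ≈ 1.4445e-6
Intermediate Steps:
1/((-182 + o*46) + 714408) = 1/((-182 - 477*46) + 714408) = 1/((-182 - 21942) + 714408) = 1/(-22124 + 714408) = 1/692284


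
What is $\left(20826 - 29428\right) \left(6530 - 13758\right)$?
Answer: $62175256$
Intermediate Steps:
$\left(20826 - 29428\right) \left(6530 - 13758\right) = \left(-8602\right) \left(-7228\right) = 62175256$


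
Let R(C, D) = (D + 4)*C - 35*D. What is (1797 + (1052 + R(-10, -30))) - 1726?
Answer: 2433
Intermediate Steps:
R(C, D) = -35*D + C*(4 + D) (R(C, D) = (4 + D)*C - 35*D = C*(4 + D) - 35*D = -35*D + C*(4 + D))
(1797 + (1052 + R(-10, -30))) - 1726 = (1797 + (1052 + (-35*(-30) + 4*(-10) - 10*(-30)))) - 1726 = (1797 + (1052 + (1050 - 40 + 300))) - 1726 = (1797 + (1052 + 1310)) - 1726 = (1797 + 2362) - 1726 = 4159 - 1726 = 2433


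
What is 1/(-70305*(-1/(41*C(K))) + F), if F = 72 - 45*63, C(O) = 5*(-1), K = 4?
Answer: -41/127344 ≈ -0.00032196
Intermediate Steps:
C(O) = -5
F = -2763 (F = 72 - 2835 = -2763)
1/(-70305*(-1/(41*C(K))) + F) = 1/(-70305/((1*(-5))*(-41)) - 2763) = 1/(-70305/((-5*(-41))) - 2763) = 1/(-70305/205 - 2763) = 1/(-70305*1/205 - 2763) = 1/(-14061/41 - 2763) = 1/(-127344/41) = -41/127344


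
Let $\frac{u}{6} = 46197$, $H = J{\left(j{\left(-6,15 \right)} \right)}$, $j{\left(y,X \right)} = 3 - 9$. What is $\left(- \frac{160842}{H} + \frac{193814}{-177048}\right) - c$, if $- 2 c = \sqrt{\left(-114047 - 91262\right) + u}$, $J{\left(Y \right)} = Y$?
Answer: $\frac{2372965961}{88524} + \frac{\sqrt{71873}}{2} \approx 26940.0$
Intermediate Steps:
$j{\left(y,X \right)} = -6$ ($j{\left(y,X \right)} = 3 - 9 = -6$)
$H = -6$
$u = 277182$ ($u = 6 \cdot 46197 = 277182$)
$c = - \frac{\sqrt{71873}}{2}$ ($c = - \frac{\sqrt{\left(-114047 - 91262\right) + 277182}}{2} = - \frac{\sqrt{-205309 + 277182}}{2} = - \frac{\sqrt{71873}}{2} \approx -134.05$)
$\left(- \frac{160842}{H} + \frac{193814}{-177048}\right) - c = \left(- \frac{160842}{-6} + \frac{193814}{-177048}\right) - - \frac{\sqrt{71873}}{2} = \left(\left(-160842\right) \left(- \frac{1}{6}\right) + 193814 \left(- \frac{1}{177048}\right)\right) + \frac{\sqrt{71873}}{2} = \left(26807 - \frac{96907}{88524}\right) + \frac{\sqrt{71873}}{2} = \frac{2372965961}{88524} + \frac{\sqrt{71873}}{2}$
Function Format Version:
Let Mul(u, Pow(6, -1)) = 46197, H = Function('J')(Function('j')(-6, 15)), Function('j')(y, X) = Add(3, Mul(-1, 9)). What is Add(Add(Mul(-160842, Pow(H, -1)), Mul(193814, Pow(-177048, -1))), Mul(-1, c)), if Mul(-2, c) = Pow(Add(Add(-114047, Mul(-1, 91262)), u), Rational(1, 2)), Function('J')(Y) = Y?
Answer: Add(Rational(2372965961, 88524), Mul(Rational(1, 2), Pow(71873, Rational(1, 2)))) ≈ 26940.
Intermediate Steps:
Function('j')(y, X) = -6 (Function('j')(y, X) = Add(3, -9) = -6)
H = -6
u = 277182 (u = Mul(6, 46197) = 277182)
c = Mul(Rational(-1, 2), Pow(71873, Rational(1, 2))) (c = Mul(Rational(-1, 2), Pow(Add(Add(-114047, Mul(-1, 91262)), 277182), Rational(1, 2))) = Mul(Rational(-1, 2), Pow(Add(Add(-114047, -91262), 277182), Rational(1, 2))) = Mul(Rational(-1, 2), Pow(Add(-205309, 277182), Rational(1, 2))) = Mul(Rational(-1, 2), Pow(71873, Rational(1, 2))) ≈ -134.05)
Add(Add(Mul(-160842, Pow(H, -1)), Mul(193814, Pow(-177048, -1))), Mul(-1, c)) = Add(Add(Mul(-160842, Pow(-6, -1)), Mul(193814, Pow(-177048, -1))), Mul(-1, Mul(Rational(-1, 2), Pow(71873, Rational(1, 2))))) = Add(Add(Mul(-160842, Rational(-1, 6)), Mul(193814, Rational(-1, 177048))), Mul(Rational(1, 2), Pow(71873, Rational(1, 2)))) = Add(Add(26807, Rational(-96907, 88524)), Mul(Rational(1, 2), Pow(71873, Rational(1, 2)))) = Add(Rational(2372965961, 88524), Mul(Rational(1, 2), Pow(71873, Rational(1, 2))))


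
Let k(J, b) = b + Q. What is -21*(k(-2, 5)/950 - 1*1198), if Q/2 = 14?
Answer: 23899407/950 ≈ 25157.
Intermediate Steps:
Q = 28 (Q = 2*14 = 28)
k(J, b) = 28 + b (k(J, b) = b + 28 = 28 + b)
-21*(k(-2, 5)/950 - 1*1198) = -21*((28 + 5)/950 - 1*1198) = -21*(33*(1/950) - 1198) = -21*(33/950 - 1198) = -21*(-1138067/950) = 23899407/950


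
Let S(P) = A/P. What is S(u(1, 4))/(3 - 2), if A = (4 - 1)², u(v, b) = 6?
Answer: 3/2 ≈ 1.5000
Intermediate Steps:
A = 9 (A = 3² = 9)
S(P) = 9/P
S(u(1, 4))/(3 - 2) = (9/6)/(3 - 2) = (9*(⅙))/1 = 1*(3/2) = 3/2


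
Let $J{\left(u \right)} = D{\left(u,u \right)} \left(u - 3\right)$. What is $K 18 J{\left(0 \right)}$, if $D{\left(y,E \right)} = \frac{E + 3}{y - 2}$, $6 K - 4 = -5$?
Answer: $- \frac{27}{2} \approx -13.5$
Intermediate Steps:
$K = - \frac{1}{6}$ ($K = \frac{2}{3} + \frac{1}{6} \left(-5\right) = \frac{2}{3} - \frac{5}{6} = - \frac{1}{6} \approx -0.16667$)
$D{\left(y,E \right)} = \frac{3 + E}{-2 + y}$
$J{\left(u \right)} = \frac{\left(-3 + u\right) \left(3 + u\right)}{-2 + u}$ ($J{\left(u \right)} = \frac{3 + u}{-2 + u} \left(u - 3\right) = \frac{3 + u}{-2 + u} \left(-3 + u\right) = \frac{\left(-3 + u\right) \left(3 + u\right)}{-2 + u}$)
$K 18 J{\left(0 \right)} = \left(- \frac{1}{6}\right) 18 \frac{-9 + 0^{2}}{-2 + 0} = - 3 \frac{-9 + 0}{-2} = - 3 \left(\left(- \frac{1}{2}\right) \left(-9\right)\right) = \left(-3\right) \frac{9}{2} = - \frac{27}{2}$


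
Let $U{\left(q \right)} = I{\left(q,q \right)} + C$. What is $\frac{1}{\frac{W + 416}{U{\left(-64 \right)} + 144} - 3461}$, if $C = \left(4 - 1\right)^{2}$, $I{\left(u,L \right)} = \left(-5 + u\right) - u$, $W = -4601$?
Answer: $- \frac{148}{516413} \approx -0.00028659$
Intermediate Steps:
$I{\left(u,L \right)} = -5$
$C = 9$ ($C = 3^{2} = 9$)
$U{\left(q \right)} = 4$ ($U{\left(q \right)} = -5 + 9 = 4$)
$\frac{1}{\frac{W + 416}{U{\left(-64 \right)} + 144} - 3461} = \frac{1}{\frac{-4601 + 416}{4 + 144} - 3461} = \frac{1}{- \frac{4185}{148} - 3461} = \frac{1}{- \frac{516413}{148}} = - \frac{148}{516413}$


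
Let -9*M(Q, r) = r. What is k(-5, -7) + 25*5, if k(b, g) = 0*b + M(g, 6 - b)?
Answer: 1114/9 ≈ 123.78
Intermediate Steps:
M(Q, r) = -r/9
k(b, g) = -⅔ + b/9 (k(b, g) = 0*b - (6 - b)/9 = 0 + (-⅔ + b/9) = -⅔ + b/9)
k(-5, -7) + 25*5 = (-⅔ + (⅑)*(-5)) + 25*5 = (-⅔ - 5/9) + 125 = -11/9 + 125 = 1114/9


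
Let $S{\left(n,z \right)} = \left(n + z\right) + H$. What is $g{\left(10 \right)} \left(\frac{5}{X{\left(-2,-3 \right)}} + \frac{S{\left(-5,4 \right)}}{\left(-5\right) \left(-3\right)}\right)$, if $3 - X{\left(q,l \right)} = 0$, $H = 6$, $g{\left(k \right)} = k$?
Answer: $20$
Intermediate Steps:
$X{\left(q,l \right)} = 3$ ($X{\left(q,l \right)} = 3 - 0 = 3 + 0 = 3$)
$S{\left(n,z \right)} = 6 + n + z$ ($S{\left(n,z \right)} = \left(n + z\right) + 6 = 6 + n + z$)
$g{\left(10 \right)} \left(\frac{5}{X{\left(-2,-3 \right)}} + \frac{S{\left(-5,4 \right)}}{\left(-5\right) \left(-3\right)}\right) = 10 \left(\frac{5}{3} + \frac{6 - 5 + 4}{\left(-5\right) \left(-3\right)}\right) = 10 \left(5 \cdot \frac{1}{3} + \frac{5}{15}\right) = 10 \left(\frac{5}{3} + 5 \cdot \frac{1}{15}\right) = 10 \left(\frac{5}{3} + \frac{1}{3}\right) = 10 \cdot 2 = 20$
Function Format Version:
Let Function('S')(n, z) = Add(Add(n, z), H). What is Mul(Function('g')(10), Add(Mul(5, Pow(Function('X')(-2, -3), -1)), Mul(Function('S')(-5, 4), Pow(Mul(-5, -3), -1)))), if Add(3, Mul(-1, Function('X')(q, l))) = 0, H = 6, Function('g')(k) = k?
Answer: 20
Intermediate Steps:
Function('X')(q, l) = 3 (Function('X')(q, l) = Add(3, Mul(-1, 0)) = Add(3, 0) = 3)
Function('S')(n, z) = Add(6, n, z) (Function('S')(n, z) = Add(Add(n, z), 6) = Add(6, n, z))
Mul(Function('g')(10), Add(Mul(5, Pow(Function('X')(-2, -3), -1)), Mul(Function('S')(-5, 4), Pow(Mul(-5, -3), -1)))) = Mul(10, Add(Mul(5, Pow(3, -1)), Mul(Add(6, -5, 4), Pow(Mul(-5, -3), -1)))) = Mul(10, Add(Mul(5, Rational(1, 3)), Mul(5, Pow(15, -1)))) = Mul(10, Add(Rational(5, 3), Mul(5, Rational(1, 15)))) = Mul(10, Add(Rational(5, 3), Rational(1, 3))) = Mul(10, 2) = 20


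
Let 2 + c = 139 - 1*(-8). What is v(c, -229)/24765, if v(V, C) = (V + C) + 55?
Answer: -29/24765 ≈ -0.0011710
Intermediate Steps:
c = 145 (c = -2 + (139 - 1*(-8)) = -2 + (139 + 8) = -2 + 147 = 145)
v(V, C) = 55 + C + V (v(V, C) = (C + V) + 55 = 55 + C + V)
v(c, -229)/24765 = (55 - 229 + 145)/24765 = -29*1/24765 = -29/24765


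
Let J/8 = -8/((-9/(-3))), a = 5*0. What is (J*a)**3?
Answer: 0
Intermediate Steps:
a = 0
J = -64/3 (J = 8*(-8/((-9/(-3)))) = 8*(-8/((-9*(-1/3)))) = 8*(-8/3) = -64/3 ≈ -21.333)
(J*a)**3 = (-64/3*0)**3 = 0**3 = 0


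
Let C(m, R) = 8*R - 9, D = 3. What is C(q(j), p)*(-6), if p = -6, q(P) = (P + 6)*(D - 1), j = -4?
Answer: 342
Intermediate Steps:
q(P) = 12 + 2*P (q(P) = (P + 6)*(3 - 1) = (6 + P)*2 = 12 + 2*P)
C(m, R) = -9 + 8*R
C(q(j), p)*(-6) = (-9 + 8*(-6))*(-6) = (-9 - 48)*(-6) = -57*(-6) = 342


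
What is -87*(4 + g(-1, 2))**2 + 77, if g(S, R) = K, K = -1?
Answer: -706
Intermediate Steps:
g(S, R) = -1
-87*(4 + g(-1, 2))**2 + 77 = -87*(4 - 1)**2 + 77 = -87*3**2 + 77 = -87*9 + 77 = -783 + 77 = -706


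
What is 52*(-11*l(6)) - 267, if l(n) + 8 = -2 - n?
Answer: 8885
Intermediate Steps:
l(n) = -10 - n (l(n) = -8 + (-2 - n) = -10 - n)
52*(-11*l(6)) - 267 = 52*(-11*(-10 - 1*6)) - 267 = 52*(-11*(-10 - 6)) - 267 = 52*(-11*(-16)) - 267 = 52*176 - 267 = 9152 - 267 = 8885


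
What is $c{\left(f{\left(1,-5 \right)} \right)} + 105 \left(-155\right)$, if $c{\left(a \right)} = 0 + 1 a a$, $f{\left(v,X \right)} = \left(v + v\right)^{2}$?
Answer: $-16259$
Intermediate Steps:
$f{\left(v,X \right)} = 4 v^{2}$ ($f{\left(v,X \right)} = \left(2 v\right)^{2} = 4 v^{2}$)
$c{\left(a \right)} = a^{2}$ ($c{\left(a \right)} = 0 + a a = 0 + a^{2} = a^{2}$)
$c{\left(f{\left(1,-5 \right)} \right)} + 105 \left(-155\right) = \left(4 \cdot 1^{2}\right)^{2} + 105 \left(-155\right) = \left(4 \cdot 1\right)^{2} - 16275 = 4^{2} - 16275 = 16 - 16275 = -16259$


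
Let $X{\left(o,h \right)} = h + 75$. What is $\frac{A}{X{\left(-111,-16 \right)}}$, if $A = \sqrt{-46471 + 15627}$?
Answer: $\frac{2 i \sqrt{7711}}{59} \approx 2.9767 i$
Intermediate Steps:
$X{\left(o,h \right)} = 75 + h$
$A = 2 i \sqrt{7711}$ ($A = \sqrt{-30844} = 2 i \sqrt{7711} \approx 175.62 i$)
$\frac{A}{X{\left(-111,-16 \right)}} = \frac{2 i \sqrt{7711}}{75 - 16} = \frac{2 i \sqrt{7711}}{59}$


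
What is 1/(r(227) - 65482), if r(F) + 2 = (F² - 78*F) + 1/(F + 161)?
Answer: -388/12284467 ≈ -3.1585e-5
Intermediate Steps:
r(F) = -2 + F² + 1/(161 + F) - 78*F (r(F) = -2 + ((F² - 78*F) + 1/(F + 161)) = -2 + ((F² - 78*F) + 1/(161 + F)) = -2 + (F² + 1/(161 + F) - 78*F) = -2 + F² + 1/(161 + F) - 78*F)
1/(r(227) - 65482) = 1/((-321 + 227³ - 12560*227 + 83*227²)/(161 + 227) - 65482) = 1/((-321 + 11697083 - 2851120 + 83*51529)/388 - 65482) = 1/((-321 + 11697083 - 2851120 + 4276907)/388 - 65482) = 1/((1/388)*13122549 - 65482) = 1/(13122549/388 - 65482) = 1/(-12284467/388) = -388/12284467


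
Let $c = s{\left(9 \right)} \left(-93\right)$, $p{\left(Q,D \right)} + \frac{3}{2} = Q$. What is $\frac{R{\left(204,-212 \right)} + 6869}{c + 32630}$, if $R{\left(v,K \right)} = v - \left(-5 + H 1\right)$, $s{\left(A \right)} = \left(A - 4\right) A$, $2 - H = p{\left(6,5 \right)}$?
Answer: $\frac{14161}{56890} \approx 0.24892$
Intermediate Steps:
$p{\left(Q,D \right)} = - \frac{3}{2} + Q$
$H = - \frac{5}{2}$ ($H = 2 - \left(- \frac{3}{2} + 6\right) = 2 - \frac{9}{2} = - \frac{5}{2} \approx -2.5$)
$s{\left(A \right)} = A \left(-4 + A\right)$ ($s{\left(A \right)} = \left(-4 + A\right) A = A \left(-4 + A\right)$)
$R{\left(v,K \right)} = \frac{15}{2} + v$ ($R{\left(v,K \right)} = v - \left(-5 - \frac{5}{2}\right) = v - - \frac{15}{2} = v + \frac{15}{2} = \frac{15}{2} + v$)
$c = -4185$ ($c = 9 \left(-4 + 9\right) \left(-93\right) = 9 \cdot 5 \left(-93\right) = 45 \left(-93\right) = -4185$)
$\frac{R{\left(204,-212 \right)} + 6869}{c + 32630} = \frac{\left(\frac{15}{2} + 204\right) + 6869}{-4185 + 32630} = \frac{\frac{423}{2} + 6869}{28445} = \frac{14161}{2} \cdot \frac{1}{28445} = \frac{14161}{56890}$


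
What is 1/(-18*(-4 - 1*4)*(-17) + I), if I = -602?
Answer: -1/3050 ≈ -0.00032787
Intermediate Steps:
1/(-18*(-4 - 1*4)*(-17) + I) = 1/(-18*(-4 - 1*4)*(-17) - 602) = 1/(-18*(-4 - 4)*(-17) - 602) = 1/(-18*(-8)*(-17) - 602) = 1/(144*(-17) - 602) = 1/(-2448 - 602) = 1/(-3050) = -1/3050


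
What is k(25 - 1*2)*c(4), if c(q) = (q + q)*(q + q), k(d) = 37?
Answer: 2368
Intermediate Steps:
c(q) = 4*q² (c(q) = (2*q)*(2*q) = 4*q²)
k(25 - 1*2)*c(4) = 37*(4*4²) = 37*(4*16) = 37*64 = 2368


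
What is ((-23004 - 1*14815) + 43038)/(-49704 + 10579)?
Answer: -5219/39125 ≈ -0.13339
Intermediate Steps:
((-23004 - 1*14815) + 43038)/(-49704 + 10579) = ((-23004 - 14815) + 43038)/(-39125) = (-37819 + 43038)*(-1/39125) = 5219*(-1/39125) = -5219/39125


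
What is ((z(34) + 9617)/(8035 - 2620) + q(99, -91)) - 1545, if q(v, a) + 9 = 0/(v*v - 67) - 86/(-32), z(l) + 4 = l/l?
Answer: -7065889/4560 ≈ -1549.5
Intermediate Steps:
z(l) = -3 (z(l) = -4 + l/l = -4 + 1 = -3)
q(v, a) = -101/16 (q(v, a) = -9 + (0/(v*v - 67) - 86/(-32)) = -9 + (0/(v**2 - 67) - 86*(-1/32)) = -9 + (0/(-67 + v**2) + 43/16) = -9 + (0 + 43/16) = -9 + 43/16 = -101/16)
((z(34) + 9617)/(8035 - 2620) + q(99, -91)) - 1545 = ((-3 + 9617)/(8035 - 2620) - 101/16) - 1545 = (9614/5415 - 101/16) - 1545 = (9614*(1/5415) - 101/16) - 1545 = (506/285 - 101/16) - 1545 = -20689/4560 - 1545 = -7065889/4560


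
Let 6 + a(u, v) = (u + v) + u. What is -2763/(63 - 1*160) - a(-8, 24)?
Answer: 2569/97 ≈ 26.485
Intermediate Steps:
a(u, v) = -6 + v + 2*u (a(u, v) = -6 + ((u + v) + u) = -6 + (v + 2*u) = -6 + v + 2*u)
-2763/(63 - 1*160) - a(-8, 24) = -2763/(63 - 1*160) - (-6 + 24 + 2*(-8)) = -2763/(63 - 160) - (-6 + 24 - 16) = -2763/(-97) - 1*2 = -2763*(-1/97) - 2 = 2763/97 - 2 = 2569/97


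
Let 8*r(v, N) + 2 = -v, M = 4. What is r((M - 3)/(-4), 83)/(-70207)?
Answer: 7/2246624 ≈ 3.1158e-6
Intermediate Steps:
r(v, N) = -¼ - v/8 (r(v, N) = -¼ + (-v)/8 = -¼ - v/8)
r((M - 3)/(-4), 83)/(-70207) = (-¼ - (4 - 3)/(8*(-4)))/(-70207) = (-¼ - (-1)/(8*4))*(-1/70207) = (-¼ - ⅛*(-¼))*(-1/70207) = (-¼ + 1/32)*(-1/70207) = -7/32*(-1/70207) = 7/2246624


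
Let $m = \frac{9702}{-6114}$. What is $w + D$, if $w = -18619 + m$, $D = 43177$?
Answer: $\frac{25022985}{1019} \approx 24556.0$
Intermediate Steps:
$m = - \frac{1617}{1019}$ ($m = 9702 \left(- \frac{1}{6114}\right) = - \frac{1617}{1019} \approx -1.5868$)
$w = - \frac{18974378}{1019}$ ($w = -18619 - \frac{1617}{1019} = - \frac{18974378}{1019} \approx -18621.0$)
$w + D = - \frac{18974378}{1019} + 43177 = \frac{25022985}{1019}$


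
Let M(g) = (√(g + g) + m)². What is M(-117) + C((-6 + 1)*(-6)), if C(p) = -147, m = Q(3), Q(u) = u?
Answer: -372 + 18*I*√26 ≈ -372.0 + 91.782*I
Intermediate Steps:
m = 3
M(g) = (3 + √2*√g)² (M(g) = (√(g + g) + 3)² = (√(2*g) + 3)² = (√2*√g + 3)² = (3 + √2*√g)²)
M(-117) + C((-6 + 1)*(-6)) = (3 + √2*√(-117))² - 147 = (3 + √2*(3*I*√13))² - 147 = (3 + 3*I*√26)² - 147 = -147 + (3 + 3*I*√26)²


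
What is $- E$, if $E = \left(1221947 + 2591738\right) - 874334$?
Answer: $-2939351$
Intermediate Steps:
$E = 2939351$ ($E = 3813685 - 874334 = 2939351$)
$- E = \left(-1\right) 2939351 = -2939351$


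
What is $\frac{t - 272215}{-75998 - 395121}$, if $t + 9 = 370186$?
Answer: $- \frac{97962}{471119} \approx -0.20793$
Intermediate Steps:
$t = 370177$ ($t = -9 + 370186 = 370177$)
$\frac{t - 272215}{-75998 - 395121} = \frac{370177 - 272215}{-75998 - 395121} = \frac{97962}{-471119} = 97962 \left(- \frac{1}{471119}\right) = - \frac{97962}{471119}$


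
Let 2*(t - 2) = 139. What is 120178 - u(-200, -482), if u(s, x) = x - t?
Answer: 241463/2 ≈ 1.2073e+5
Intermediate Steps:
t = 143/2 (t = 2 + (1/2)*139 = 2 + 139/2 = 143/2 ≈ 71.500)
u(s, x) = -143/2 + x (u(s, x) = x - 1*143/2 = x - 143/2 = -143/2 + x)
120178 - u(-200, -482) = 120178 - (-143/2 - 482) = 120178 - 1*(-1107/2) = 120178 + 1107/2 = 241463/2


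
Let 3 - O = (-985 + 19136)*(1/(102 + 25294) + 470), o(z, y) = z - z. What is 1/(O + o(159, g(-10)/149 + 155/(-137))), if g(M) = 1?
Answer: -3628/30950350869 ≈ -1.1722e-7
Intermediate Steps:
o(z, y) = 0
O = -30950350869/3628 (O = 3 - (-985 + 19136)*(1/(102 + 25294) + 470) = 3 - 18151*(1/25396 + 470) = 3 - 18151*11936121/25396 = 3 - 1*30950361753/3628 = 3 - 30950361753/3628 = -30950350869/3628 ≈ -8.5310e+6)
1/(O + o(159, g(-10)/149 + 155/(-137))) = 1/(-30950350869/3628 + 0) = 1/(-30950350869/3628) = -3628/30950350869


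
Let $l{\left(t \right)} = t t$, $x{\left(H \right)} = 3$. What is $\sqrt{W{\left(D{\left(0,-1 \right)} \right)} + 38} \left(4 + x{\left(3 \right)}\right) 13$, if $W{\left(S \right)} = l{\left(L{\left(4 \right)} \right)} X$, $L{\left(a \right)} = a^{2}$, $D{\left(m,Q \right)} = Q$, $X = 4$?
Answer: $273 \sqrt{118} \approx 2965.5$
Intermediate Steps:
$l{\left(t \right)} = t^{2}$
$W{\left(S \right)} = 1024$ ($W{\left(S \right)} = \left(4^{2}\right)^{2} \cdot 4 = 16^{2} \cdot 4 = 256 \cdot 4 = 1024$)
$\sqrt{W{\left(D{\left(0,-1 \right)} \right)} + 38} \left(4 + x{\left(3 \right)}\right) 13 = \sqrt{1024 + 38} \left(4 + 3\right) 13 = \sqrt{1062} \cdot 7 \cdot 13 = 3 \sqrt{118} \cdot 91 = 273 \sqrt{118}$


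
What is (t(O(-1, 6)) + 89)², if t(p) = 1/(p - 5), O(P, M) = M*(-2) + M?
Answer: 956484/121 ≈ 7904.8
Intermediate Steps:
O(P, M) = -M (O(P, M) = -2*M + M = -M)
t(p) = 1/(-5 + p)
(t(O(-1, 6)) + 89)² = (1/(-5 - 1*6) + 89)² = (1/(-5 - 6) + 89)² = (1/(-11) + 89)² = (-1/11 + 89)² = (978/11)² = 956484/121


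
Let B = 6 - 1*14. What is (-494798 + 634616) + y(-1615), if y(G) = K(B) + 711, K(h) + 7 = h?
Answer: 140514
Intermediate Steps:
B = -8 (B = 6 - 14 = -8)
K(h) = -7 + h
y(G) = 696 (y(G) = (-7 - 8) + 711 = -15 + 711 = 696)
(-494798 + 634616) + y(-1615) = (-494798 + 634616) + 696 = 139818 + 696 = 140514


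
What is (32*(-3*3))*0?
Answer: 0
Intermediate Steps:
(32*(-3*3))*0 = (32*(-9))*0 = -288*0 = 0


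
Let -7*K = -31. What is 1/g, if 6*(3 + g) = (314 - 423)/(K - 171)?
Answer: -6996/20225 ≈ -0.34591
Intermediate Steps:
K = 31/7 (K = -1/7*(-31) = 31/7 ≈ 4.4286)
g = -20225/6996 (g = -3 + ((314 - 423)/(31/7 - 171))/6 = -3 + (-109/(-1166/7))/6 = -3 + (-109*(-7/1166))/6 = -3 + (1/6)*(763/1166) = -3 + 763/6996 = -20225/6996 ≈ -2.8909)
1/g = 1/(-20225/6996) = -6996/20225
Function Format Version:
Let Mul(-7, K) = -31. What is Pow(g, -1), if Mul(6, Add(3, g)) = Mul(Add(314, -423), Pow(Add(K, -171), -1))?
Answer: Rational(-6996, 20225) ≈ -0.34591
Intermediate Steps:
K = Rational(31, 7) (K = Mul(Rational(-1, 7), -31) = Rational(31, 7) ≈ 4.4286)
g = Rational(-20225, 6996) (g = Add(-3, Mul(Rational(1, 6), Mul(Add(314, -423), Pow(Add(Rational(31, 7), -171), -1)))) = Add(-3, Mul(Rational(1, 6), Mul(-109, Pow(Rational(-1166, 7), -1)))) = Add(-3, Mul(Rational(1, 6), Mul(-109, Rational(-7, 1166)))) = Add(-3, Mul(Rational(1, 6), Rational(763, 1166))) = Add(-3, Rational(763, 6996)) = Rational(-20225, 6996) ≈ -2.8909)
Pow(g, -1) = Pow(Rational(-20225, 6996), -1) = Rational(-6996, 20225)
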